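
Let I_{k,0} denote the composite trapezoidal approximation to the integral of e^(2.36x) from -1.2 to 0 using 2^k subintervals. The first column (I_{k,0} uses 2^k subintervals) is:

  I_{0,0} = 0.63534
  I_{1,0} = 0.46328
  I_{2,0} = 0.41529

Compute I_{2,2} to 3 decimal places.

I_{1,1} = (4·0.46328 − 0.63534) / 3 = 0.40593
I_{2,1} = (4·0.41529 − 0.46328) / 3 = 0.39929
I_{2,2} = (16·0.39929 − 0.40593) / 15 = 0.39885

0.399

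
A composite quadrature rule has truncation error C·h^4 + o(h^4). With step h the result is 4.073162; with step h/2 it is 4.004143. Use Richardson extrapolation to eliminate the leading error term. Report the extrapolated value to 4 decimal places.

3.9995

Extrapolated value = (16·A(h/2) − A(h)) / (16 − 1)
= (16·4.004143 − 4.073162) / 15
= 59.993126 / 15 = 3.999542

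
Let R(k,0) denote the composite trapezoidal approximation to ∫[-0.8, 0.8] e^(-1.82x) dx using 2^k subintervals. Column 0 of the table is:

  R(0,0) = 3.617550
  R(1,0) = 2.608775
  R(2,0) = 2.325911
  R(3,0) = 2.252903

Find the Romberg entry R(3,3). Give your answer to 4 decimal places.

2.2284

R(1,1) = 2.608775 + (2.608775 − 3.617550)/3 = 2.272517
R(2,1) = 2.325911 + (2.325911 − 2.608775)/3 = 2.231623
R(3,1) = 2.252903 + (2.252903 − 2.325911)/3 = 2.228567
R(2,2) = 2.231623 + (2.231623 − 2.272517)/15 = 2.228897
R(3,2) = 2.228567 + (2.228567 − 2.231623)/15 = 2.228363
R(3,3) = 2.228363 + (2.228363 − 2.228897)/63 = 2.228355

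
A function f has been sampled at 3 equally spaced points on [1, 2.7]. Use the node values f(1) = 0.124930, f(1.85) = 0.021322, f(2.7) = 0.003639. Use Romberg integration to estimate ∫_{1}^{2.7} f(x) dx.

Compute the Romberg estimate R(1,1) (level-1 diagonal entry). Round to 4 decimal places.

0.0606

R(0,0) (trapezoid, 1 panel, h=1.7000): 0.109284
R(1,0) (trapezoid, 2 panels, h=0.8500): 0.072766
R(1,1) = 0.072766 + (0.072766 − 0.109284)/3 = 0.060593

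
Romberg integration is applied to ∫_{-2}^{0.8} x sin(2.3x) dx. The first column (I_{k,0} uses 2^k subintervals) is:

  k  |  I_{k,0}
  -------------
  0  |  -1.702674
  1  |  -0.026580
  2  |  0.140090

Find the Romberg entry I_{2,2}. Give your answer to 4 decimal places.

0.1732

Richardson extrapolation on the trapezoidal column (denominator 4−1=3):
I_{1,1} = (4·(-0.026580) − (-1.702674)) / 3 = 0.532118
I_{2,1} = (4·0.140090 − (-0.026580)) / 3 = 0.195647
I_{2,2} = 0.195647 + (0.195647 − 0.532118)/15 = 0.173216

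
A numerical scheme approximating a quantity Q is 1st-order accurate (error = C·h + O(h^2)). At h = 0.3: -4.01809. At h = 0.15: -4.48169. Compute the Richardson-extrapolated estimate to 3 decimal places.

-4.945

Extrapolated value = (2·A(h/2) − A(h)) / (2 − 1)
= (2·(-4.48169) − (-4.01809)) / 1
= -4.94529 / 1 = -4.94529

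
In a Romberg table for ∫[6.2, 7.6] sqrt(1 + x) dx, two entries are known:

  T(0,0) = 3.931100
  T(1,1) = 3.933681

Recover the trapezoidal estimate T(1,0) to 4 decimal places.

From T(1,1) = (4·T(1,0) − T(0,0))/3, solve for T(1,0):
4·T(1,0) = 3·3.933681 + 3.931100 = 15.732143
T(1,0) = 3.933036

3.9330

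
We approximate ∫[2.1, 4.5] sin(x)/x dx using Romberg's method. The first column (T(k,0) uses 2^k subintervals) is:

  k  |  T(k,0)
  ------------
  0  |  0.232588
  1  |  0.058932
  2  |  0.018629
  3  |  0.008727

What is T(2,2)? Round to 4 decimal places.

Richardson extrapolation on the trapezoidal column (denominator 4−1=3):
T(1,1) = 0.058932 + (0.058932 − 0.232588)/3 = 0.001047
T(2,1) = (4·0.018629 − 0.058932) / 3 = 0.005195
T(2,2) = 0.005195 + (0.005195 − 0.001047)/15 = 0.005472

0.0055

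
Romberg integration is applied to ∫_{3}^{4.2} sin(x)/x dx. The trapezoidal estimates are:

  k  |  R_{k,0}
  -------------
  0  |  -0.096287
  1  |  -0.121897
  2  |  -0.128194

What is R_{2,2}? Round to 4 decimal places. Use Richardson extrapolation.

-0.1303

Richardson extrapolation on the trapezoidal column (denominator 4−1=3):
R_{1,1} = (4·(-0.121897) − (-0.096287)) / 3 = -0.130434
R_{2,1} = -0.128194 + (-0.128194 − (-0.121897))/3 = -0.130293
R_{2,2} = -0.130293 + (-0.130293 − (-0.130434))/15 = -0.130284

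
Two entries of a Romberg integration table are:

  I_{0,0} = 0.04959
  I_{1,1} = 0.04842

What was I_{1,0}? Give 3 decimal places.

0.049

From I_{1,1} = (4·I_{1,0} − I_{0,0})/3, solve for I_{1,0}:
4·I_{1,0} = 3·0.04842 + 0.04959 = 0.19485
I_{1,0} = 0.04871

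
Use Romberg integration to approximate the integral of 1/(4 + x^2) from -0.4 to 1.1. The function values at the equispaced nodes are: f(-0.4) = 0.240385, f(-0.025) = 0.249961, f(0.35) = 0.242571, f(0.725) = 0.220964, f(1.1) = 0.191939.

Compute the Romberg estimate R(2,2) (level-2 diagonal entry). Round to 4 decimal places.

R(0,0) (trapezoid, 1 panel, h=1.5000): 0.324243
R(1,0) (trapezoid, 2 panels, h=0.7500): 0.344050
R(2,0) (trapezoid, 4 panels, h=0.3750): 0.348622
R(1,1) = 0.344050 + (0.344050 − 0.324243)/3 = 0.350652
R(2,1) = 0.348622 + (0.348622 − 0.344050)/3 = 0.350146
R(2,2) = 0.350146 + (0.350146 − 0.350652)/15 = 0.350112

0.3501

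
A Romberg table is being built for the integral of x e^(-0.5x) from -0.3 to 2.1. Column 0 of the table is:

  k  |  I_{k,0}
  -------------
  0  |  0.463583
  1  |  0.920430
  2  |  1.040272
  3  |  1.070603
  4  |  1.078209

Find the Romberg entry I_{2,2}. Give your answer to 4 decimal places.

1.0807

Richardson extrapolation on the trapezoidal column (denominator 4−1=3):
I_{1,1} = 0.920430 + (0.920430 − 0.463583)/3 = 1.072712
I_{2,1} = (4·1.040272 − 0.920430) / 3 = 1.080219
I_{2,2} = 1.080219 + (1.080219 − 1.072712)/15 = 1.080719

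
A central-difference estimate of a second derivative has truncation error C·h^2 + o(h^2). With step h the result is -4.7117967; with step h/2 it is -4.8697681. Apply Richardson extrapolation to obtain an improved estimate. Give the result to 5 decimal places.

-4.92243

The leading error scales as h^2; refining by a factor of 2 reduces it by 2^2 = 4.
Extrapolated value = (4·A(h/2) − A(h)) / (4 − 1)
= (4·(-4.8697681) − (-4.7117967)) / 3
= -14.7672757 / 3 = -4.9224252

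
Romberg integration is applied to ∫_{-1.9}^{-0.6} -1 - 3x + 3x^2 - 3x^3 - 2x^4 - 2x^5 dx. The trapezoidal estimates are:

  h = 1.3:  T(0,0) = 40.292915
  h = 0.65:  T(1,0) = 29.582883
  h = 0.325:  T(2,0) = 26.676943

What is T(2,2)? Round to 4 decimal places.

Richardson extrapolation on the trapezoidal column (denominator 4−1=3):
T(1,1) = (4·29.582883 − 40.292915) / 3 = 26.012872
T(2,1) = (4·26.676943 − 29.582883) / 3 = 25.708296
T(2,2) = 25.708296 + (25.708296 − 26.012872)/15 = 25.687991
(Column j=1 coincides with Simpson's rule on the same nodes.)

25.6880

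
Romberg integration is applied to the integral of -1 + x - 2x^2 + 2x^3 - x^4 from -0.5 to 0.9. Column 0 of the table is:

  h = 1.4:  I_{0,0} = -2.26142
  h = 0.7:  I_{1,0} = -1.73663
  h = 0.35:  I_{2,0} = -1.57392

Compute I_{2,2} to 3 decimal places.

-1.517

Richardson extrapolation on the trapezoidal column (denominator 4−1=3):
I_{1,1} = -1.73663 + (-1.73663 − (-2.26142))/3 = -1.56170
I_{2,1} = (4·(-1.57392) − (-1.73663)) / 3 = -1.51968
I_{2,2} = -1.51968 + (-1.51968 − (-1.56170))/15 = -1.51688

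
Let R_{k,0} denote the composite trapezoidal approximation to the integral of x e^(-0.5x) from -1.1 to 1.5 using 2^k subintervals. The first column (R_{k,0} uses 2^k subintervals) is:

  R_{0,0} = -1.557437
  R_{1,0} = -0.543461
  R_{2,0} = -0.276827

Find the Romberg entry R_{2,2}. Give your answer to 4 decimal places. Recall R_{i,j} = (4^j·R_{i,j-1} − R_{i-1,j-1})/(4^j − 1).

R_{1,1} = -0.543461 + (-0.543461 − (-1.557437))/3 = -0.205469
R_{2,1} = (4·(-0.276827) − (-0.543461)) / 3 = -0.187949
R_{2,2} = -0.187949 + (-0.187949 − (-0.205469))/15 = -0.186781
(Column j=1 coincides with Simpson's rule on the same nodes.)

-0.1868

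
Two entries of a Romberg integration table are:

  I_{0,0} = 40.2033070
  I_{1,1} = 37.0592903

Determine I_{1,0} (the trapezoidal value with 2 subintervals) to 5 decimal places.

From I_{1,1} = (4·I_{1,0} − I_{0,0})/3, solve for I_{1,0}:
4·I_{1,0} = 3·37.0592903 + 40.2033070 = 151.3811779
I_{1,0} = 37.8452945

37.84529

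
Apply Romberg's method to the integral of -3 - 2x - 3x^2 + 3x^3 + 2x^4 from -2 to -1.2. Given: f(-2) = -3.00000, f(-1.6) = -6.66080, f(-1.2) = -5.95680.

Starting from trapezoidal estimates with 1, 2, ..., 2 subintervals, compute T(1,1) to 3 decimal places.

T(0,0) (trapezoid, 1 panel, h=0.8000): -3.58272
T(1,0) (trapezoid, 2 panels, h=0.4000): -4.45568
T(1,1) = -4.45568 + (-4.45568 − (-3.58272))/3 = -4.74667

-4.747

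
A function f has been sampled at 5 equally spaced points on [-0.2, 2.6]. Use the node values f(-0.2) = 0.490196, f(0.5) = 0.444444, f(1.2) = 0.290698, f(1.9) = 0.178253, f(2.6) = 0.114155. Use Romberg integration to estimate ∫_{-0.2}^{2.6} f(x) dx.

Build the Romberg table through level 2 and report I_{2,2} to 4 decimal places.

I_{0,0} (trapezoid, 1 panel, h=2.8000): 0.846091
I_{1,0} (trapezoid, 2 panels, h=1.4000): 0.830023
I_{2,0} (trapezoid, 4 panels, h=0.7000): 0.850899
I_{1,1} = 0.830023 + (0.830023 − 0.846091)/3 = 0.824667
I_{2,1} = 0.850899 + (0.850899 − 0.830023)/3 = 0.857858
I_{2,2} = 0.857858 + (0.857858 − 0.824667)/15 = 0.860071

0.8601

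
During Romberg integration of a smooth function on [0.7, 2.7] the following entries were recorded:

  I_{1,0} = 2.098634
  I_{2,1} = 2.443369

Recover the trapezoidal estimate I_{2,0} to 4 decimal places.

From I_{2,1} = (4·I_{2,0} − I_{1,0})/3, solve for I_{2,0}:
4·I_{2,0} = 3·2.443369 + 2.098634 = 9.428741
I_{2,0} = 2.357185

2.3572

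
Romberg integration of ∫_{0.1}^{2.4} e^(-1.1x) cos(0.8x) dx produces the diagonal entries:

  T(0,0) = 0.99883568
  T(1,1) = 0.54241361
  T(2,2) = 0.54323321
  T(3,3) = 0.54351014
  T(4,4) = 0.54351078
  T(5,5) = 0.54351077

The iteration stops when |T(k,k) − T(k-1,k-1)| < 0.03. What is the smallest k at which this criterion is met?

|T(1,1) − T(0,0)| = 0.45642207 ≥ 0.03
|T(2,2) − T(1,1)| = 0.00081960 < 0.03

k = 2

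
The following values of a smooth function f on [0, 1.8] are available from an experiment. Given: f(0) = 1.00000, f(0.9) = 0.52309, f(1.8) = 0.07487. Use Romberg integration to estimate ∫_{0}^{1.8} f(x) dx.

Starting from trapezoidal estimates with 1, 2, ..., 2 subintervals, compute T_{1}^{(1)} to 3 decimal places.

0.950

T_{0}^{(0)} (trapezoid, 1 panel, h=1.8000): 0.96738
T_{1}^{(0)} (trapezoid, 2 panels, h=0.9000): 0.95447
T_{1}^{(1)} = 0.95447 + (0.95447 − 0.96738)/3 = 0.95017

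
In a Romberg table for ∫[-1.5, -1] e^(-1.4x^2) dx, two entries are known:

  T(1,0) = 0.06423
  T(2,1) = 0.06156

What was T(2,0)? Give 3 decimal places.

From T(2,1) = (4·T(2,0) − T(1,0))/3, solve for T(2,0):
4·T(2,0) = 3·0.06156 + 0.06423 = 0.24891
T(2,0) = 0.06223

0.062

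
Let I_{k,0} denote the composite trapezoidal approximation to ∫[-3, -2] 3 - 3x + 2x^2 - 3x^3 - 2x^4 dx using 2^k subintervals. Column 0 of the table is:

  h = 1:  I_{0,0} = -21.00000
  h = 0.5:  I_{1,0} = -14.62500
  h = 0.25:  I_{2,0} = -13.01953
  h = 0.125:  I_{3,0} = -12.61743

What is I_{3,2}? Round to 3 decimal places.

I_{2,1} = (4·(-13.01953) − (-14.62500)) / 3 = -12.48437
I_{3,1} = (4·(-12.61743) − (-13.01953)) / 3 = -12.48340
I_{3,2} = -12.48340 + (-12.48340 − (-12.48437))/15 = -12.48334

-12.483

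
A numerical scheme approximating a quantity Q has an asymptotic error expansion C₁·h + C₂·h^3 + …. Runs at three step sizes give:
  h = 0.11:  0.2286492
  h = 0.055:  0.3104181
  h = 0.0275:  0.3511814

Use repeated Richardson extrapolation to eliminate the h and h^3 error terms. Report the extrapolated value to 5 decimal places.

0.39191

First eliminate the h term (factor 2^1 = 2):
  B₁ = (2·0.3104181 − 0.2286492)/1 = 0.3921870
  B₂ = (2·0.3511814 − 0.3104181)/1 = 0.3919447
Then eliminate the h^3 term (factor 2^3 = 8):
  (8·0.3919447 − 0.3921870)/7 = 0.3919101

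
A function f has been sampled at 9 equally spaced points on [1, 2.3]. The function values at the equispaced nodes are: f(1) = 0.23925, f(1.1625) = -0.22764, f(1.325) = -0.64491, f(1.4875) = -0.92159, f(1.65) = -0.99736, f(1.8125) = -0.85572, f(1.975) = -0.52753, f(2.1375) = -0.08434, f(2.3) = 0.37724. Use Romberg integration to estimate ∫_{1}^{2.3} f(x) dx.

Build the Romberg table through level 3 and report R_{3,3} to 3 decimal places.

-0.654

R_{0,0} (trapezoid, 1 panel, h=1.3000): 0.40072
R_{1,0} (trapezoid, 2 panels, h=0.6500): -0.44792
R_{2,0} (trapezoid, 4 panels, h=0.3250): -0.60501
R_{3,0} (trapezoid, 8 panels, h=0.1625): -0.64201
R_{1,1} = -0.44792 + (-0.44792 − 0.40072)/3 = -0.73080
R_{2,1} = -0.60501 + (-0.60501 − (-0.44792))/3 = -0.65737
R_{3,1} = -0.64201 + (-0.64201 − (-0.60501))/3 = -0.65434
R_{2,2} = -0.65737 + (-0.65737 − (-0.73080))/15 = -0.65247
R_{3,2} = -0.65434 + (-0.65434 − (-0.65737))/15 = -0.65414
R_{3,3} = -0.65414 + (-0.65414 − (-0.65247))/63 = -0.65417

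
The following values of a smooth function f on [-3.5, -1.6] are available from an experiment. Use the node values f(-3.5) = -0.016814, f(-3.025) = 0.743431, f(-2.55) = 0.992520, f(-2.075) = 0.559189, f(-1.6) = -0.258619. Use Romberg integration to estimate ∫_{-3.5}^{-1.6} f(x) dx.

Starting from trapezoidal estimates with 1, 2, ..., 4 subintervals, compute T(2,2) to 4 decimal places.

1.0907

T(0,0) (trapezoid, 1 panel, h=1.9000): -0.261661
T(1,0) (trapezoid, 2 panels, h=0.9500): 0.812063
T(2,0) (trapezoid, 4 panels, h=0.4750): 1.024776
T(1,1) = 0.812063 + (0.812063 − (-0.261661))/3 = 1.169971
T(2,1) = 1.024776 + (1.024776 − 0.812063)/3 = 1.095680
T(2,2) = 1.095680 + (1.095680 − 1.169971)/15 = 1.090727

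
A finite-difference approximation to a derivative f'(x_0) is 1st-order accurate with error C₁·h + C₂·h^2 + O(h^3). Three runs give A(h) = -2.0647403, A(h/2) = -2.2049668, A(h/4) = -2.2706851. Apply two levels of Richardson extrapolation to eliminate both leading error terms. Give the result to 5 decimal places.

First eliminate the h term (factor 2^1 = 2):
  B₁ = (2·(-2.2049668) − (-2.0647403))/1 = -2.3451933
  B₂ = (2·(-2.2706851) − (-2.2049668))/1 = -2.3364034
Then eliminate the h^2 term (factor 2^2 = 4):
  (4·(-2.3364034) − (-2.3451933))/3 = -2.3334734

-2.33347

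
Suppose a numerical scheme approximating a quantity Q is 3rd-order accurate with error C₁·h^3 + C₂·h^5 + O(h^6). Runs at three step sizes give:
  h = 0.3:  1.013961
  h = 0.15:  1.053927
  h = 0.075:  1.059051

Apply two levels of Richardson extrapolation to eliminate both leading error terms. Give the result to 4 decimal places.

First eliminate the h^3 term (factor 2^3 = 8):
  B₁ = (8·1.053927 − 1.013961)/7 = 1.059636
  B₂ = (8·1.059051 − 1.053927)/7 = 1.059783
Then eliminate the h^5 term (factor 2^5 = 32):
  (32·1.059783 − 1.059636)/31 = 1.059788

1.0598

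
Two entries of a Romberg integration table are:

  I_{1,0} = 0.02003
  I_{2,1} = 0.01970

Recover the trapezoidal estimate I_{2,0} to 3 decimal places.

From I_{2,1} = (4·I_{2,0} − I_{1,0})/3, solve for I_{2,0}:
4·I_{2,0} = 3·0.01970 + 0.02003 = 0.07913
I_{2,0} = 0.01978

0.020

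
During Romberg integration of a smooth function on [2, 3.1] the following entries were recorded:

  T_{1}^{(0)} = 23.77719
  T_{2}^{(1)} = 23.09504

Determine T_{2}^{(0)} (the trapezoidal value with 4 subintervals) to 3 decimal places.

23.266

From T_{2}^{(1)} = (4·T_{2}^{(0)} − T_{1}^{(0)})/3, solve for T_{2}^{(0)}:
4·T_{2}^{(0)} = 3·23.09504 + 23.77719 = 93.06231
T_{2}^{(0)} = 23.26558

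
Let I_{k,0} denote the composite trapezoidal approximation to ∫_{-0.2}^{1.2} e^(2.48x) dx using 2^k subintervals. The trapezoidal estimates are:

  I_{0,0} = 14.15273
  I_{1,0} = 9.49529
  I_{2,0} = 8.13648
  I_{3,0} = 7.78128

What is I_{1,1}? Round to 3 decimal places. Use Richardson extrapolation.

I_{1,1} = (4·9.49529 − 14.15273) / 3 = 7.94281
(Column j=1 coincides with Simpson's rule on the same nodes.)

7.943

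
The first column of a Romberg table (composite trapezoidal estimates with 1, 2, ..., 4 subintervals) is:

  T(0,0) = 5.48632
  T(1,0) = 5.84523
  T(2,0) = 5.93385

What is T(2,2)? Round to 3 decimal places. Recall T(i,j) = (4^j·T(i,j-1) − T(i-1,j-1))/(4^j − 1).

5.963

Richardson extrapolation on the trapezoidal column (denominator 4−1=3):
T(1,1) = (4·5.84523 − 5.48632) / 3 = 5.96487
T(2,1) = (4·5.93385 − 5.84523) / 3 = 5.96339
T(2,2) = 5.96339 + (5.96339 − 5.96487)/15 = 5.96329
(Column j=1 coincides with Simpson's rule on the same nodes.)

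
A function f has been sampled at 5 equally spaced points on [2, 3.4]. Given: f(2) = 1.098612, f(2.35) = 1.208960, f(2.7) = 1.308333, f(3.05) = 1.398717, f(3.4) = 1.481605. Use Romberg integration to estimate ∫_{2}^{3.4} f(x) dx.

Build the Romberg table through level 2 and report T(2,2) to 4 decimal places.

1.8232

T(0,0) (trapezoid, 1 panel, h=1.4000): 1.806152
T(1,0) (trapezoid, 2 panels, h=0.7000): 1.818909
T(2,0) (trapezoid, 4 panels, h=0.3500): 1.822141
T(1,1) = 1.818909 + (1.818909 − 1.806152)/3 = 1.823161
T(2,1) = 1.822141 + (1.822141 − 1.818909)/3 = 1.823218
T(2,2) = 1.823218 + (1.823218 − 1.823161)/15 = 1.823222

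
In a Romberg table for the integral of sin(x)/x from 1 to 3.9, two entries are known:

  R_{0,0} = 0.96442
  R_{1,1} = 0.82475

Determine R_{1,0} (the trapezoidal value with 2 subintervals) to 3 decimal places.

0.860

From R_{1,1} = (4·R_{1,0} − R_{0,0})/3, solve for R_{1,0}:
4·R_{1,0} = 3·0.82475 + 0.96442 = 3.43867
R_{1,0} = 0.85967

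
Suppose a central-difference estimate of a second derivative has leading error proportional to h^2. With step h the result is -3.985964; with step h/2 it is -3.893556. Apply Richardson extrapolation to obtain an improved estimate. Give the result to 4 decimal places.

-3.8628

Extrapolated value = (4·A(h/2) − A(h)) / (4 − 1)
= (4·(-3.893556) − (-3.985964)) / 3
= -11.588260 / 3 = -3.862753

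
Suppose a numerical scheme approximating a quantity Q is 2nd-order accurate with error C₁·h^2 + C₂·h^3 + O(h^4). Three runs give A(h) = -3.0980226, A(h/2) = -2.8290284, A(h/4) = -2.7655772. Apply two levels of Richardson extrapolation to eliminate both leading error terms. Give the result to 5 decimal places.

First eliminate the h^2 term (factor 2^2 = 4):
  B₁ = (4·(-2.8290284) − (-3.0980226))/3 = -2.7393637
  B₂ = (4·(-2.7655772) − (-2.8290284))/3 = -2.7444268
Then eliminate the h^3 term (factor 2^3 = 8):
  (8·(-2.7444268) − (-2.7393637))/7 = -2.7451501

-2.74515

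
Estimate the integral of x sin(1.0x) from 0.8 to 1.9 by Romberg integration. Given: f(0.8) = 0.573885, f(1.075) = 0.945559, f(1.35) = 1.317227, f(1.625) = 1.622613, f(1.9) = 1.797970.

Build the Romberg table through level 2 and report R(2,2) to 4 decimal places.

1.4006

R(0,0) (trapezoid, 1 panel, h=1.1000): 1.304520
R(1,0) (trapezoid, 2 panels, h=0.5500): 1.376735
R(2,0) (trapezoid, 4 panels, h=0.2750): 1.394615
R(1,1) = 1.376735 + (1.376735 − 1.304520)/3 = 1.400807
R(2,1) = 1.394615 + (1.394615 − 1.376735)/3 = 1.400575
R(2,2) = 1.400575 + (1.400575 − 1.400807)/15 = 1.400560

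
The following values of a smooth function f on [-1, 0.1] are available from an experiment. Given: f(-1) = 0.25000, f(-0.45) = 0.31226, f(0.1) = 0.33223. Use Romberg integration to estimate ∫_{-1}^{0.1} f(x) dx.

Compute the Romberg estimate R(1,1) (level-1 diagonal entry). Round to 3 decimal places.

0.336

R(0,0) (trapezoid, 1 panel, h=1.1000): 0.32023
R(1,0) (trapezoid, 2 panels, h=0.5500): 0.33186
R(1,1) = 0.33186 + (0.33186 − 0.32023)/3 = 0.33574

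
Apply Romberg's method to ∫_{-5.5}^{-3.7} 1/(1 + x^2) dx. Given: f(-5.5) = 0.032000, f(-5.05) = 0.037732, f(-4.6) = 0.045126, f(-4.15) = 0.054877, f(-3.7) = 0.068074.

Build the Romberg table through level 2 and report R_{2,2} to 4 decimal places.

0.0841

R_{0,0} (trapezoid, 1 panel, h=1.8000): 0.090067
R_{1,0} (trapezoid, 2 panels, h=0.9000): 0.085647
R_{2,0} (trapezoid, 4 panels, h=0.4500): 0.084497
R_{1,1} = 0.085647 + (0.085647 − 0.090067)/3 = 0.084174
R_{2,1} = 0.084497 + (0.084497 − 0.085647)/3 = 0.084114
R_{2,2} = 0.084114 + (0.084114 − 0.084174)/15 = 0.084110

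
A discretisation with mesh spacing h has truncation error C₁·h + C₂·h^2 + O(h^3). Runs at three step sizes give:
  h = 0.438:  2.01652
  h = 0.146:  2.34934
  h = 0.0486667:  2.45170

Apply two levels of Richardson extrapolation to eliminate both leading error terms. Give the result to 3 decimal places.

2.501

First eliminate the h term (factor 3^1 = 3):
  B₁ = (3·2.34934 − 2.01652)/2 = 2.51575
  B₂ = (3·2.45170 − 2.34934)/2 = 2.50288
Then eliminate the h^2 term (factor 3^2 = 9):
  (9·2.50288 − 2.51575)/8 = 2.50127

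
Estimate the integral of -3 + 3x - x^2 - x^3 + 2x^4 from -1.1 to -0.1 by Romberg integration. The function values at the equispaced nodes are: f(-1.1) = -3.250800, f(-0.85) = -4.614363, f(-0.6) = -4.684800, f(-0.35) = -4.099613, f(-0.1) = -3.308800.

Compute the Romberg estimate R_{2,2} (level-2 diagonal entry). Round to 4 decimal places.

R_{0,0} (trapezoid, 1 panel, h=1.0000): -3.279800
R_{1,0} (trapezoid, 2 panels, h=0.5000): -3.982300
R_{2,0} (trapezoid, 4 panels, h=0.2500): -4.169644
R_{1,1} = -3.982300 + (-3.982300 − (-3.279800))/3 = -4.216467
R_{2,1} = -4.169644 + (-4.169644 − (-3.982300))/3 = -4.232092
R_{2,2} = -4.232092 + (-4.232092 − (-4.216467))/15 = -4.233134

-4.2331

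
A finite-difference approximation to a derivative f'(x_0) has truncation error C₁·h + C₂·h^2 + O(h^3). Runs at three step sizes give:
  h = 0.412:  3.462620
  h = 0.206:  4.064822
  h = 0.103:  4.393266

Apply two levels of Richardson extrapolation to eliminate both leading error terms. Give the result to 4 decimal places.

4.7399

First eliminate the h term (factor 2^1 = 2):
  B₁ = (2·4.064822 − 3.462620)/1 = 4.667024
  B₂ = (2·4.393266 − 4.064822)/1 = 4.721710
Then eliminate the h^2 term (factor 2^2 = 4):
  (4·4.721710 − 4.667024)/3 = 4.739939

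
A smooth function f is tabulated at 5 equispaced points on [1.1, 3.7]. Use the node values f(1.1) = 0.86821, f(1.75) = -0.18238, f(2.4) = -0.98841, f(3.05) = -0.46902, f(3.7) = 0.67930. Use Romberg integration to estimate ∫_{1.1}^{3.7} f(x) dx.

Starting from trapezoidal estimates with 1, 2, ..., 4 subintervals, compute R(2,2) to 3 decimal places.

R(0,0) (trapezoid, 1 panel, h=2.6000): 2.01176
R(1,0) (trapezoid, 2 panels, h=1.3000): -0.27905
R(2,0) (trapezoid, 4 panels, h=0.6500): -0.56294
R(1,1) = -0.27905 + (-0.27905 − 2.01176)/3 = -1.04265
R(2,1) = -0.56294 + (-0.56294 − (-0.27905))/3 = -0.65757
R(2,2) = -0.65757 + (-0.65757 − (-1.04265))/15 = -0.63190

-0.632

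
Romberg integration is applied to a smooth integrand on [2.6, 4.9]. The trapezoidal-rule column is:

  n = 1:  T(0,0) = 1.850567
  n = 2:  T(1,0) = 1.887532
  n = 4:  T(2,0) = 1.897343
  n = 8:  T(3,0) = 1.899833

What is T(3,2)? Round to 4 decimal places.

1.9007

Richardson extrapolation on the trapezoidal column (denominator 4−1=3):
T(2,1) = 1.897343 + (1.897343 − 1.887532)/3 = 1.900613
T(3,1) = (4·1.899833 − 1.897343) / 3 = 1.900663
T(3,2) = 1.900663 + (1.900663 − 1.900613)/15 = 1.900666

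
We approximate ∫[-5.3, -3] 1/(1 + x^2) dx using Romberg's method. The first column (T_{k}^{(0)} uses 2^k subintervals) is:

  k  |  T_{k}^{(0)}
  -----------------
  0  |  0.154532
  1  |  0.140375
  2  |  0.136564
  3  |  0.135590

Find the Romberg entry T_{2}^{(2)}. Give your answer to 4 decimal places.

Richardson extrapolation on the trapezoidal column (denominator 4−1=3):
T_{1}^{(1)} = 0.140375 + (0.140375 − 0.154532)/3 = 0.135656
T_{2}^{(1)} = 0.136564 + (0.136564 − 0.140375)/3 = 0.135294
T_{2}^{(2)} = (16·0.135294 − 0.135656) / 15 = 0.135270

0.1353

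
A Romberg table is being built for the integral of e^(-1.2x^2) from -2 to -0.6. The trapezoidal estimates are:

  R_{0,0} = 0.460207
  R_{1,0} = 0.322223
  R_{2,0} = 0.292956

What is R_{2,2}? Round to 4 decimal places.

0.2837

Richardson extrapolation on the trapezoidal column (denominator 4−1=3):
R_{1,1} = 0.322223 + (0.322223 − 0.460207)/3 = 0.276228
R_{2,1} = (4·0.292956 − 0.322223) / 3 = 0.283200
R_{2,2} = 0.283200 + (0.283200 − 0.276228)/15 = 0.283665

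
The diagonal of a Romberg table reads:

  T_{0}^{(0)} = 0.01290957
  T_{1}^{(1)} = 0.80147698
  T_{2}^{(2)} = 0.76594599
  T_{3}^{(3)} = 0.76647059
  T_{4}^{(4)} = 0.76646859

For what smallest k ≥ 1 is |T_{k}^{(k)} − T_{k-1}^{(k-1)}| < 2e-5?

k = 4

|T_{1}^{(1)} − T_{0}^{(0)}| = 0.78856741 ≥ 2e-5
|T_{2}^{(2)} − T_{1}^{(1)}| = 0.03553099 ≥ 2e-5
|T_{3}^{(3)} − T_{2}^{(2)}| = 0.00052460 ≥ 2e-5
|T_{4}^{(4)} − T_{3}^{(3)}| = 0.00000200 < 2e-5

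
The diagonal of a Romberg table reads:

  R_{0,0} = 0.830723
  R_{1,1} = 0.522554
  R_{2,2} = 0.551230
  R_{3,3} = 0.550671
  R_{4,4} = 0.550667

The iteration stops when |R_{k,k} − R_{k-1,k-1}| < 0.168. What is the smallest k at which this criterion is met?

|R_{1,1} − R_{0,0}| = 0.308169 ≥ 0.168
|R_{2,2} − R_{1,1}| = 0.028676 < 0.168

k = 2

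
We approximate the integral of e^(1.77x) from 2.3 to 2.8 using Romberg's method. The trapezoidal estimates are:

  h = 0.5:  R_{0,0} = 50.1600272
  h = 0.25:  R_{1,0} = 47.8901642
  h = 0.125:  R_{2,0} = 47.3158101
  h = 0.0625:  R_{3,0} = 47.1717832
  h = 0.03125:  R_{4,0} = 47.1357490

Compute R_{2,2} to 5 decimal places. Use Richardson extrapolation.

47.12375

Richardson extrapolation on the trapezoidal column (denominator 4−1=3):
R_{1,1} = 47.8901642 + (47.8901642 − 50.1600272)/3 = 47.1335432
R_{2,1} = (4·47.3158101 − 47.8901642) / 3 = 47.1243587
R_{2,2} = (16·47.1243587 − 47.1335432) / 15 = 47.1237464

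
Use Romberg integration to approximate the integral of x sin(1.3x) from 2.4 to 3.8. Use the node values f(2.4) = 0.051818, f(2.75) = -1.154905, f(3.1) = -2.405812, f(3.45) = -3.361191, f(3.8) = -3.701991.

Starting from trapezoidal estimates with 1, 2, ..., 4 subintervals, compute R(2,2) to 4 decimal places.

-3.0946

R(0,0) (trapezoid, 1 panel, h=1.4000): -2.555121
R(1,0) (trapezoid, 2 panels, h=0.7000): -2.961629
R(2,0) (trapezoid, 4 panels, h=0.3500): -3.061448
R(1,1) = -2.961629 + (-2.961629 − (-2.555121))/3 = -3.097132
R(2,1) = -3.061448 + (-3.061448 − (-2.961629))/3 = -3.094721
R(2,2) = -3.094721 + (-3.094721 − (-3.097132))/15 = -3.094560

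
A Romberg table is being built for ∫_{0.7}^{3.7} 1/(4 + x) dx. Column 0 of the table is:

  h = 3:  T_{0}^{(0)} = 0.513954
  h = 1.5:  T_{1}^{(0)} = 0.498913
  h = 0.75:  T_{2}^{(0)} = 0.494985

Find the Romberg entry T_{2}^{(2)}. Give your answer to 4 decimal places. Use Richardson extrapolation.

T_{1}^{(1)} = 0.498913 + (0.498913 − 0.513954)/3 = 0.493899
T_{2}^{(1)} = (4·0.494985 − 0.498913) / 3 = 0.493676
T_{2}^{(2)} = 0.493676 + (0.493676 − 0.493899)/15 = 0.493661

0.4937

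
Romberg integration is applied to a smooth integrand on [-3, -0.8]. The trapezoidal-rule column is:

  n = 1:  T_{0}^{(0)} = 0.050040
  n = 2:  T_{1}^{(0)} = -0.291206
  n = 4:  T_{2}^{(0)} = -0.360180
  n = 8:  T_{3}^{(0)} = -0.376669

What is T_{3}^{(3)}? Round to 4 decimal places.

-0.3821

Richardson extrapolation on the trapezoidal column (denominator 4−1=3):
T_{1}^{(1)} = (4·(-0.291206) − 0.050040) / 3 = -0.404955
T_{2}^{(1)} = -0.360180 + (-0.360180 − (-0.291206))/3 = -0.383171
T_{3}^{(1)} = (4·(-0.376669) − (-0.360180)) / 3 = -0.382165
T_{2}^{(2)} = (16·(-0.383171) − (-0.404955)) / 15 = -0.381719
T_{3}^{(2)} = -0.382165 + (-0.382165 − (-0.383171))/15 = -0.382098
T_{3}^{(3)} = -0.382098 + (-0.382098 − (-0.381719))/63 = -0.382104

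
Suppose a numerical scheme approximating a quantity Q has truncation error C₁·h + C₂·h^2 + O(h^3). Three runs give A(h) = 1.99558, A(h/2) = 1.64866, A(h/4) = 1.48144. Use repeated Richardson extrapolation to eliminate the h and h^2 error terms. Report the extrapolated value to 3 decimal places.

1.318

First eliminate the h term (factor 2^1 = 2):
  B₁ = (2·1.64866 − 1.99558)/1 = 1.30174
  B₂ = (2·1.48144 − 1.64866)/1 = 1.31422
Then eliminate the h^2 term (factor 2^2 = 4):
  (4·1.31422 − 1.30174)/3 = 1.31838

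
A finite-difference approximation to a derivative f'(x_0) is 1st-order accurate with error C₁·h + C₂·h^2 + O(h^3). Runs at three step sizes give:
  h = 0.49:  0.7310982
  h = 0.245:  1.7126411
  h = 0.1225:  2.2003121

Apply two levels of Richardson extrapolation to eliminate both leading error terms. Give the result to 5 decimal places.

2.68592

First eliminate the h term (factor 2^1 = 2):
  B₁ = (2·1.7126411 − 0.7310982)/1 = 2.6941840
  B₂ = (2·2.2003121 − 1.7126411)/1 = 2.6879831
Then eliminate the h^2 term (factor 2^2 = 4):
  (4·2.6879831 − 2.6941840)/3 = 2.6859161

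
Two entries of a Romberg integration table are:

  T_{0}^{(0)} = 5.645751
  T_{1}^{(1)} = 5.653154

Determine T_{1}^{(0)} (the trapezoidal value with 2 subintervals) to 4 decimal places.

From T_{1}^{(1)} = (4·T_{1}^{(0)} − T_{0}^{(0)})/3, solve for T_{1}^{(0)}:
4·T_{1}^{(0)} = 3·5.653154 + 5.645751 = 22.605213
T_{1}^{(0)} = 5.651303

5.6513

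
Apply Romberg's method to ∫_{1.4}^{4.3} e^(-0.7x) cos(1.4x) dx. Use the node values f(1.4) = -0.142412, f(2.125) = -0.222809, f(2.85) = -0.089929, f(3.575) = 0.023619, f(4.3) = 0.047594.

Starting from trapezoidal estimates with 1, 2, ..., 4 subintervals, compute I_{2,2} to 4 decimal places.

-0.2615

I_{0,0} (trapezoid, 1 panel, h=2.9000): -0.137486
I_{1,0} (trapezoid, 2 panels, h=1.4500): -0.199140
I_{2,0} (trapezoid, 4 panels, h=0.7250): -0.243983
I_{1,1} = -0.199140 + (-0.199140 − (-0.137486))/3 = -0.219691
I_{2,1} = -0.243983 + (-0.243983 − (-0.199140))/3 = -0.258931
I_{2,2} = -0.258931 + (-0.258931 − (-0.219691))/15 = -0.261547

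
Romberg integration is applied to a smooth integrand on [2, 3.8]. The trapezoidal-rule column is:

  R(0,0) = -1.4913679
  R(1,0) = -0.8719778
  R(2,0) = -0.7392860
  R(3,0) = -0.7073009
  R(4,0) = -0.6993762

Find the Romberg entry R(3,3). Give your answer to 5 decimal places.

-0.69674

Richardson extrapolation on the trapezoidal column (denominator 4−1=3):
R(1,1) = -0.8719778 + (-0.8719778 − (-1.4913679))/3 = -0.6655144
R(2,1) = (4·(-0.7392860) − (-0.8719778)) / 3 = -0.6950554
R(3,1) = (4·(-0.7073009) − (-0.7392860)) / 3 = -0.6966392
R(2,2) = -0.6950554 + (-0.6950554 − (-0.6655144))/15 = -0.6970248
R(3,2) = -0.6966392 + (-0.6966392 − (-0.6950554))/15 = -0.6967448
R(3,3) = -0.6967448 + (-0.6967448 − (-0.6970248))/63 = -0.6967404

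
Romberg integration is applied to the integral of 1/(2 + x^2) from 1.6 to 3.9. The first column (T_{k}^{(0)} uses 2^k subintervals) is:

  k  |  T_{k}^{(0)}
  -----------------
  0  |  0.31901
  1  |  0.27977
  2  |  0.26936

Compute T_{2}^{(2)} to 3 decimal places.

T_{1}^{(1)} = (4·0.27977 − 0.31901) / 3 = 0.26669
T_{2}^{(1)} = 0.26936 + (0.26936 − 0.27977)/3 = 0.26589
T_{2}^{(2)} = (16·0.26589 − 0.26669) / 15 = 0.26584

0.266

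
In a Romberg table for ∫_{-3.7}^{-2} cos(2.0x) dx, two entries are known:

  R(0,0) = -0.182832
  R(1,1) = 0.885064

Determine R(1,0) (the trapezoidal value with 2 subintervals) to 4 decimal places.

0.6181

From R(1,1) = (4·R(1,0) − R(0,0))/3, solve for R(1,0):
4·R(1,0) = 3·0.885064 + (-0.182832) = 2.472360
R(1,0) = 0.618090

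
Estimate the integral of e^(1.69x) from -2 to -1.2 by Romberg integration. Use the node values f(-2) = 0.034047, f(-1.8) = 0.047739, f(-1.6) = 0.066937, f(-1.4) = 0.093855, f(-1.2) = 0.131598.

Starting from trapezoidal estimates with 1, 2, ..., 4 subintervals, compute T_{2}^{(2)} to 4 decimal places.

T_{0}^{(0)} (trapezoid, 1 panel, h=0.8000): 0.066258
T_{1}^{(0)} (trapezoid, 2 panels, h=0.4000): 0.059904
T_{2}^{(0)} (trapezoid, 4 panels, h=0.2000): 0.058271
T_{1}^{(1)} = 0.059904 + (0.059904 − 0.066258)/3 = 0.057786
T_{2}^{(1)} = 0.058271 + (0.058271 − 0.059904)/3 = 0.057727
T_{2}^{(2)} = 0.057727 + (0.057727 − 0.057786)/15 = 0.057723

0.0577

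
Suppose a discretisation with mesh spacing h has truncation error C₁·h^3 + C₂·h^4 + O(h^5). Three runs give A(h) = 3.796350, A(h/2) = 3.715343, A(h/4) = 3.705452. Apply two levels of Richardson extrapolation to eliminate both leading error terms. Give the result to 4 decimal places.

3.7041

First eliminate the h^3 term (factor 2^3 = 8):
  B₁ = (8·3.715343 − 3.796350)/7 = 3.703771
  B₂ = (8·3.705452 − 3.715343)/7 = 3.704039
Then eliminate the h^4 term (factor 2^4 = 16):
  (16·3.704039 − 3.703771)/15 = 3.704057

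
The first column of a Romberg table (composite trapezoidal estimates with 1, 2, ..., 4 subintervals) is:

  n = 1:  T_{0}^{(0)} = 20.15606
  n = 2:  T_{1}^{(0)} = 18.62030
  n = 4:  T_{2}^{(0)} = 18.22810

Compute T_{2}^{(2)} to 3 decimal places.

Richardson extrapolation on the trapezoidal column (denominator 4−1=3):
T_{1}^{(1)} = (4·18.62030 − 20.15606) / 3 = 18.10838
T_{2}^{(1)} = 18.22810 + (18.22810 − 18.62030)/3 = 18.09737
T_{2}^{(2)} = 18.09737 + (18.09737 − 18.10838)/15 = 18.09664

18.097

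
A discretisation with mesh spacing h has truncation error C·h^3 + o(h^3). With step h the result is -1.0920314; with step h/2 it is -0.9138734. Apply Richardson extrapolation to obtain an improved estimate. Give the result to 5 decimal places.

-0.88842

The leading error scales as h^3; refining by a factor of 2 reduces it by 2^3 = 8.
Extrapolated value = (8·A(h/2) − A(h)) / (8 − 1)
= (8·(-0.9138734) − (-1.0920314)) / 7
= -6.2189558 / 7 = -0.8884223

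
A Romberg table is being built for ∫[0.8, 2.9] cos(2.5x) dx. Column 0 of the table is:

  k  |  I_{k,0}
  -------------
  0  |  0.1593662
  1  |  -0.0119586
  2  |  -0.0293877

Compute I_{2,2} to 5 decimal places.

I_{1,1} = -0.0119586 + (-0.0119586 − 0.1593662)/3 = -0.0690669
I_{2,1} = -0.0293877 + (-0.0293877 − (-0.0119586))/3 = -0.0351974
I_{2,2} = -0.0351974 + (-0.0351974 − (-0.0690669))/15 = -0.0329394
(Column j=1 coincides with Simpson's rule on the same nodes.)

-0.03294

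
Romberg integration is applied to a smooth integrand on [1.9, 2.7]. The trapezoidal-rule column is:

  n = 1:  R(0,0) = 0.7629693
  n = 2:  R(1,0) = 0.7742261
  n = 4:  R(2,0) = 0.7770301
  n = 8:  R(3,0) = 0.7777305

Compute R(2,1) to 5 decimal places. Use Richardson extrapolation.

Richardson extrapolation on the trapezoidal column (denominator 4−1=3):
R(2,1) = (4·0.7770301 − 0.7742261) / 3 = 0.7779648

0.77796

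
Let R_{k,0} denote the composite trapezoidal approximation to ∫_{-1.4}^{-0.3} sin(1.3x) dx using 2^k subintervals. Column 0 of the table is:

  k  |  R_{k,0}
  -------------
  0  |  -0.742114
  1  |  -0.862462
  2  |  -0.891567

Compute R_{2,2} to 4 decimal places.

-0.9012

Richardson extrapolation on the trapezoidal column (denominator 4−1=3):
R_{1,1} = -0.862462 + (-0.862462 − (-0.742114))/3 = -0.902578
R_{2,1} = -0.891567 + (-0.891567 − (-0.862462))/3 = -0.901269
R_{2,2} = (16·(-0.901269) − (-0.902578)) / 15 = -0.901182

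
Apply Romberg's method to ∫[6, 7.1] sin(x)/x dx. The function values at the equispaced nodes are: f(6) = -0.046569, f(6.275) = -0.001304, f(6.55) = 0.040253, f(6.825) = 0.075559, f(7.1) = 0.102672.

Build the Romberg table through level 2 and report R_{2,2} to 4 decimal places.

R_{0,0} (trapezoid, 1 panel, h=1.1000): 0.030857
R_{1,0} (trapezoid, 2 panels, h=0.5500): 0.037567
R_{2,0} (trapezoid, 4 panels, h=0.2750): 0.039204
R_{1,1} = 0.037567 + (0.037567 − 0.030857)/3 = 0.039804
R_{2,1} = 0.039204 + (0.039204 − 0.037567)/3 = 0.039750
R_{2,2} = 0.039750 + (0.039750 − 0.039804)/15 = 0.039746

0.0397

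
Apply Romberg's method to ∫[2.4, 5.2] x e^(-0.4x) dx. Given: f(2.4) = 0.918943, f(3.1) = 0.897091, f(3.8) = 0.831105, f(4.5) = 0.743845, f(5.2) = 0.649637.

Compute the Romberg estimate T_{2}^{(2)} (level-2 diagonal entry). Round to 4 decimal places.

2.2855

T_{0}^{(0)} (trapezoid, 1 panel, h=2.8000): 2.196012
T_{1}^{(0)} (trapezoid, 2 panels, h=1.4000): 2.261553
T_{2}^{(0)} (trapezoid, 4 panels, h=0.7000): 2.279432
T_{1}^{(1)} = 2.261553 + (2.261553 − 2.196012)/3 = 2.283400
T_{2}^{(1)} = 2.279432 + (2.279432 − 2.261553)/3 = 2.285392
T_{2}^{(2)} = 2.285392 + (2.285392 − 2.283400)/15 = 2.285525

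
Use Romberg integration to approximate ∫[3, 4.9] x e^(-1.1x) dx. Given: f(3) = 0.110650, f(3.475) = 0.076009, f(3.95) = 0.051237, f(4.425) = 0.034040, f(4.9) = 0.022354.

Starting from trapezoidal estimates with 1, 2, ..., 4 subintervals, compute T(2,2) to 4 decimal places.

T(0,0) (trapezoid, 1 panel, h=1.9000): 0.126354
T(1,0) (trapezoid, 2 panels, h=0.9500): 0.111852
T(2,0) (trapezoid, 4 panels, h=0.4750): 0.108199
T(1,1) = 0.111852 + (0.111852 − 0.126354)/3 = 0.107018
T(2,1) = 0.108199 + (0.108199 − 0.111852)/3 = 0.106981
T(2,2) = 0.106981 + (0.106981 − 0.107018)/15 = 0.106979

0.1070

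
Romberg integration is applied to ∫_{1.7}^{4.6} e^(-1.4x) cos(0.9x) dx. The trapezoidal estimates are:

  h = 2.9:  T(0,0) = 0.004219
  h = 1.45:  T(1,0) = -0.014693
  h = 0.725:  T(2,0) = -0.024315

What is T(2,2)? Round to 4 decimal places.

-0.0280

T(1,1) = (4·(-0.014693) − 0.004219) / 3 = -0.020997
T(2,1) = (4·(-0.024315) − (-0.014693)) / 3 = -0.027522
T(2,2) = (16·(-0.027522) − (-0.020997)) / 15 = -0.027957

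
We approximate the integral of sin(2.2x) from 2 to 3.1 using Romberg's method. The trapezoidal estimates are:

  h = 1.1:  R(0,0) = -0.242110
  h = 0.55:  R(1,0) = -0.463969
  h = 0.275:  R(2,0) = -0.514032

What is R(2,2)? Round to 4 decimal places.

Richardson extrapolation on the trapezoidal column (denominator 4−1=3):
R(1,1) = -0.463969 + (-0.463969 − (-0.242110))/3 = -0.537922
R(2,1) = -0.514032 + (-0.514032 − (-0.463969))/3 = -0.530720
R(2,2) = (16·(-0.530720) − (-0.537922)) / 15 = -0.530240

-0.5302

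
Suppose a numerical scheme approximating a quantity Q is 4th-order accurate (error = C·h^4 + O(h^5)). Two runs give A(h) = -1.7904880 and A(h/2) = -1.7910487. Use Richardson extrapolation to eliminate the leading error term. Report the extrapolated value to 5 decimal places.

Extrapolated value = (16·A(h/2) − A(h)) / (16 − 1)
= (16·(-1.7910487) − (-1.7904880)) / 15
= -26.8662912 / 15 = -1.7910861

-1.79109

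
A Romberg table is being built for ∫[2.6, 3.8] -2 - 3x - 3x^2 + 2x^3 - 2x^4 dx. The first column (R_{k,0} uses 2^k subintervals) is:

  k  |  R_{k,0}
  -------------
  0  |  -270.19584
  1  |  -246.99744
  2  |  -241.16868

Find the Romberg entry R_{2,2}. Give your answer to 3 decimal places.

R_{1,1} = -246.99744 + (-246.99744 − (-270.19584))/3 = -239.26464
R_{2,1} = -241.16868 + (-241.16868 − (-246.99744))/3 = -239.22576
R_{2,2} = (16·(-239.22576) − (-239.26464)) / 15 = -239.22317

-239.223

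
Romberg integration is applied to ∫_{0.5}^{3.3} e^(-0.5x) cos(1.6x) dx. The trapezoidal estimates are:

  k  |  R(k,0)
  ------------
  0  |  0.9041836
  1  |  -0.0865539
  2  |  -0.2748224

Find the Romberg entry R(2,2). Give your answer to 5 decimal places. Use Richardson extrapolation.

-0.33230

Richardson extrapolation on the trapezoidal column (denominator 4−1=3):
R(1,1) = (4·(-0.0865539) − 0.9041836) / 3 = -0.4167997
R(2,1) = -0.2748224 + (-0.2748224 − (-0.0865539))/3 = -0.3375786
R(2,2) = -0.3375786 + (-0.3375786 − (-0.4167997))/15 = -0.3322972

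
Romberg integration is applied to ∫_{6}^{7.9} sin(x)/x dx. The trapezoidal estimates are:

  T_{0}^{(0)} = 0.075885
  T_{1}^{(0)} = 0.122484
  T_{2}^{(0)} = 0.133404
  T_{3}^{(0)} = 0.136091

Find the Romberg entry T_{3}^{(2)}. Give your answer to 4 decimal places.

Richardson extrapolation on the trapezoidal column (denominator 4−1=3):
T_{2}^{(1)} = (4·0.133404 − 0.122484) / 3 = 0.137044
T_{3}^{(1)} = 0.136091 + (0.136091 − 0.133404)/3 = 0.136987
T_{3}^{(2)} = (16·0.136987 − 0.137044) / 15 = 0.136983

0.1370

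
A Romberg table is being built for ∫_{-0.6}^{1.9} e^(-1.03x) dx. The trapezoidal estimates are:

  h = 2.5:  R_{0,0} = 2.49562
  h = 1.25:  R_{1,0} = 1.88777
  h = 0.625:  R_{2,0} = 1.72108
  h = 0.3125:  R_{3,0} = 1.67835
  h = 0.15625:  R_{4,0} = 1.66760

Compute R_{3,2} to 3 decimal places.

1.664

R_{2,1} = (4·1.72108 − 1.88777) / 3 = 1.66552
R_{3,1} = (4·1.67835 − 1.72108) / 3 = 1.66411
R_{3,2} = 1.66411 + (1.66411 − 1.66552)/15 = 1.66402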